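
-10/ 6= -5/ 3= -1.67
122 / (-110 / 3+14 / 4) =-732 / 199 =-3.68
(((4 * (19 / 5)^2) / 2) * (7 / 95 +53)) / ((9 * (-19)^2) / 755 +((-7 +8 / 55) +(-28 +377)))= 318240956 / 71931425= 4.42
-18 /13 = -1.38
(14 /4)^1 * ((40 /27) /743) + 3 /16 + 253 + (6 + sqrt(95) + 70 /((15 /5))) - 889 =-194663017 /320976 + sqrt(95) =-596.73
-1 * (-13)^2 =-169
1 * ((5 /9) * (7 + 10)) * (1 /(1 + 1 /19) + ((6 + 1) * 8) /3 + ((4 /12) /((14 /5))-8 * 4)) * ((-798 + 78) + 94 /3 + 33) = 8202109 /108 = 75945.45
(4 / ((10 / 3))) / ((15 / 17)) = 34 / 25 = 1.36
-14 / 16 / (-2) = 7 / 16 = 0.44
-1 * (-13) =13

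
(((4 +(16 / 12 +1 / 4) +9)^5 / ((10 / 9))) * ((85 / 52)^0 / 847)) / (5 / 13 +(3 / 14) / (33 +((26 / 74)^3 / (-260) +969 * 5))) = 421764998943320703125 / 231474777910142976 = 1822.08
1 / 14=0.07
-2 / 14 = -1 / 7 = -0.14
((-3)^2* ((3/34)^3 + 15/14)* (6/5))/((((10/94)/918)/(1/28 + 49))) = 13876255868931/2832200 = 4899461.86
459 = 459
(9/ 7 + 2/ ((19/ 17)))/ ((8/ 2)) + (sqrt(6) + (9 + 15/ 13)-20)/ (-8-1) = 115949/ 62244-sqrt(6)/ 9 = 1.59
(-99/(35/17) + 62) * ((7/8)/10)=487/400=1.22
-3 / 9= -1 / 3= -0.33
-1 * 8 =-8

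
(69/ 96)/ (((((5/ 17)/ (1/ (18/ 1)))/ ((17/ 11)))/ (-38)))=-126293/ 15840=-7.97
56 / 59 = 0.95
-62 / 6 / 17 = -31 / 51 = -0.61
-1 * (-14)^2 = -196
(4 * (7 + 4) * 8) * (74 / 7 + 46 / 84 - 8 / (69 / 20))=1496176 / 483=3097.67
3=3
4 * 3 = 12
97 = 97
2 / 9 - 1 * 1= -7 / 9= -0.78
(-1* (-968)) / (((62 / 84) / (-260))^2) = 115430515200 / 961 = 120115000.21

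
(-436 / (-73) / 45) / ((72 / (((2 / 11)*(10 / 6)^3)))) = 2725 / 1756161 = 0.00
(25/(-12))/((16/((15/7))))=-125/448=-0.28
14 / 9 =1.56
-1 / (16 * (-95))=1 / 1520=0.00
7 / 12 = 0.58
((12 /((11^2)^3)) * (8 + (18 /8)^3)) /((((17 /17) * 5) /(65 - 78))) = -48399 /141724880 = -0.00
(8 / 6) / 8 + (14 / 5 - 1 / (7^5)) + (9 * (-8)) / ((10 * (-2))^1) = 3310949 / 504210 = 6.57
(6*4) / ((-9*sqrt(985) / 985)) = -8*sqrt(985) / 3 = -83.69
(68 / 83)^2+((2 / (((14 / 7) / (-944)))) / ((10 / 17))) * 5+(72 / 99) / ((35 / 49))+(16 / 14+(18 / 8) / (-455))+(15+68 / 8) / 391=-86509066035835 / 10785170396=-8021.11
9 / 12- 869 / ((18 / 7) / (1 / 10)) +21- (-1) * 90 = 3508 / 45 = 77.96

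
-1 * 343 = -343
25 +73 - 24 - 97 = -23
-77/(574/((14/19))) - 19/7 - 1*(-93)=491789/5453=90.19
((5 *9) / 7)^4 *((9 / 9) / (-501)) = -1366875 / 400967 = -3.41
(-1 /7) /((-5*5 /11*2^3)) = 11 /1400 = 0.01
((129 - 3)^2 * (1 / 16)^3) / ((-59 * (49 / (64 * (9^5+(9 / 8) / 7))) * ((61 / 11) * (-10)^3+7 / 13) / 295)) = 191510599995 / 710459008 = 269.56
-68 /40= -17 /10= -1.70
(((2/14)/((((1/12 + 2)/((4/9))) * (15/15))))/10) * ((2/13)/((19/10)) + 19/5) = 38344/3241875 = 0.01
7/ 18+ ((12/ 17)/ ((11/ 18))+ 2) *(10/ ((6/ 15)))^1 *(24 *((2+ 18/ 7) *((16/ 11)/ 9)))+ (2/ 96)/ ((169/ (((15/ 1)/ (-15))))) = 490230820939/ 350414064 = 1399.00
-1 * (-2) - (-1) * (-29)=-27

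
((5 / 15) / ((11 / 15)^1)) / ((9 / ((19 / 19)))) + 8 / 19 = 887 / 1881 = 0.47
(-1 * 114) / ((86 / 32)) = -1824 / 43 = -42.42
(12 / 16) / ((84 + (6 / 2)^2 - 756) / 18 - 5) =-9 / 502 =-0.02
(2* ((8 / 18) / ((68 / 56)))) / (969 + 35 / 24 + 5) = 896 / 1193961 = 0.00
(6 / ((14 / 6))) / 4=9 / 14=0.64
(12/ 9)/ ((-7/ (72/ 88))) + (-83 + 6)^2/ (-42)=-65291/ 462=-141.32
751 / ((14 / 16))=6008 / 7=858.29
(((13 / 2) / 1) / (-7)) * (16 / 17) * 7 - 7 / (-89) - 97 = -155898 / 1513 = -103.04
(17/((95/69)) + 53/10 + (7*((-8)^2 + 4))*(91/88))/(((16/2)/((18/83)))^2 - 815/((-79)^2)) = 269351193699/718794857605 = 0.37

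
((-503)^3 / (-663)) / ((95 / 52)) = 509054108 / 4845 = 105067.93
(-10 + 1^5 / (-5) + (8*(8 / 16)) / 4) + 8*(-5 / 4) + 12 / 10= -18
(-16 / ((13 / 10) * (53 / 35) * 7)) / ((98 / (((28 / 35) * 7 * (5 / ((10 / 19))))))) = -3040 / 4823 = -0.63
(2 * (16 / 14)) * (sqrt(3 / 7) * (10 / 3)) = 4.99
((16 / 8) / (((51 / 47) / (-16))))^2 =869.67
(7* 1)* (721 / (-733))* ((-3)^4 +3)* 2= -847896 / 733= -1156.75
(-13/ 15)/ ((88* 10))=-13/ 13200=-0.00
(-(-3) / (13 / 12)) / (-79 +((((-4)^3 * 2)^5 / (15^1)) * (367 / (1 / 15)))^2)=12 / 689055054145498781203125247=0.00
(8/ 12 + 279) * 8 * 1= 6712/ 3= 2237.33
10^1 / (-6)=-5 / 3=-1.67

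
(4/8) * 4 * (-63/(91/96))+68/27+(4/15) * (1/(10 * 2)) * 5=-228743/1755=-130.34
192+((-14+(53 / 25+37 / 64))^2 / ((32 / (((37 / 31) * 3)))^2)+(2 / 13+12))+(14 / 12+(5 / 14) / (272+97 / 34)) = 29552723047212110717 / 142821223301120000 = 206.92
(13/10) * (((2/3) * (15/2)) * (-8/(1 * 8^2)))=-13/16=-0.81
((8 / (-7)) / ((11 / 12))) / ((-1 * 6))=16 / 77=0.21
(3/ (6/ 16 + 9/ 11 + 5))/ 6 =44/ 545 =0.08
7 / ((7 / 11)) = 11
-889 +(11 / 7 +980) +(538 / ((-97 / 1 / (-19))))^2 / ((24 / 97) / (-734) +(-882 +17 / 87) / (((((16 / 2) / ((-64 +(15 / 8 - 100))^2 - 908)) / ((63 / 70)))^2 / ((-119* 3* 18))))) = 39280279390095452792067788803432 / 424324005756101749080461042763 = 92.57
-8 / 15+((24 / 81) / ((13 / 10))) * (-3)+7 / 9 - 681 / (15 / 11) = -292406 / 585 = -499.84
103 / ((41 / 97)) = 9991 / 41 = 243.68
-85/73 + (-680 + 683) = 134/73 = 1.84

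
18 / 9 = 2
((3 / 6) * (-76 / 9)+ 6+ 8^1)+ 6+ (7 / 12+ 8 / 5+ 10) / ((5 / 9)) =33937 / 900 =37.71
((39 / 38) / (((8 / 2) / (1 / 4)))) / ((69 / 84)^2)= 1911 / 20102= 0.10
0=0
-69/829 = -0.08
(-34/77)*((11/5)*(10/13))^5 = -6.13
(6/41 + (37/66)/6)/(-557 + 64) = -229/470844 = -0.00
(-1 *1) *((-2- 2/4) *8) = 20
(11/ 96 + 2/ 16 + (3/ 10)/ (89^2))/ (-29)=-911059/ 110260320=-0.01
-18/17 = -1.06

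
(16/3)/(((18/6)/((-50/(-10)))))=80/9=8.89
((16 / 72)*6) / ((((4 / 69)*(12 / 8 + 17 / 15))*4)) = 345 / 158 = 2.18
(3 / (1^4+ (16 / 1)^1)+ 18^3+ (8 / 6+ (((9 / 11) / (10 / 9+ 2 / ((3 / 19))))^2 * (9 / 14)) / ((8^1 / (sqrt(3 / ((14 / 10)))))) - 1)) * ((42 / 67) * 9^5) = 10460353203 * sqrt(105) / 6980580992+ 245904364188 / 1139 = 215894979.52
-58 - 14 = -72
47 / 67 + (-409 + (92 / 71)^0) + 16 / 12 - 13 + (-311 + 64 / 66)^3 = -71752190253745 / 2407779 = -29800156.18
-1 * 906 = -906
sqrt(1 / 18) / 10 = sqrt(2) / 60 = 0.02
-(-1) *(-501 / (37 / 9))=-4509 / 37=-121.86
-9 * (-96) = 864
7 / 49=1 / 7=0.14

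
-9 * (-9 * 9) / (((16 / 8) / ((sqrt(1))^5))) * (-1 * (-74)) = 26973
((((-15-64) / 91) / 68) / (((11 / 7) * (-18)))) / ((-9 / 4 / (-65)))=395 / 30294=0.01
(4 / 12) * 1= 1 / 3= 0.33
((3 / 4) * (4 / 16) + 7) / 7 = 115 / 112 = 1.03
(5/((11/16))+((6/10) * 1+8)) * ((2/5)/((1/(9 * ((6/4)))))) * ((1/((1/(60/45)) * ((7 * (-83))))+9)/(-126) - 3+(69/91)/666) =-2574016929/9781135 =-263.16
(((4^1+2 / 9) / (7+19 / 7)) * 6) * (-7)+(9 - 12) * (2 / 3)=-1033 / 51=-20.25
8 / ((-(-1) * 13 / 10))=6.15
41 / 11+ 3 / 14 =607 / 154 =3.94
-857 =-857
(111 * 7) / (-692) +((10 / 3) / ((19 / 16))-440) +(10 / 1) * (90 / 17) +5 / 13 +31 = -3085774925 / 8717124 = -353.99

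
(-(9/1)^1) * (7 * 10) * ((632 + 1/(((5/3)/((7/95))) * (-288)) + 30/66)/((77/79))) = -75185672151/183920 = -408795.52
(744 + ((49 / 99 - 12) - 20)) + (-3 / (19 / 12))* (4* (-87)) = 1371.86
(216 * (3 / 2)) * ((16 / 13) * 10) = 51840 / 13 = 3987.69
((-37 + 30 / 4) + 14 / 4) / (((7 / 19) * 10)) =-247 / 35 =-7.06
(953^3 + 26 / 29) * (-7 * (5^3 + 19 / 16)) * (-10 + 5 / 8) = 26605554984236025 / 3712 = 7167444769460.14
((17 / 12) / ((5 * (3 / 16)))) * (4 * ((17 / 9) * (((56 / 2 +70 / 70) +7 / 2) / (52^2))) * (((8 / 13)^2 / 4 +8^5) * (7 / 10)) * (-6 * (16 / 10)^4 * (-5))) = 849767202816 / 1373125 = 618856.41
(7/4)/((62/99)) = 693/248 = 2.79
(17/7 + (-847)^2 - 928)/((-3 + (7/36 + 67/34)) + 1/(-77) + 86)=33763565088/4012705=8414.17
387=387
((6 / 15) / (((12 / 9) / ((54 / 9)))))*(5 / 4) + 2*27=225 / 4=56.25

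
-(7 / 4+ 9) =-43 / 4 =-10.75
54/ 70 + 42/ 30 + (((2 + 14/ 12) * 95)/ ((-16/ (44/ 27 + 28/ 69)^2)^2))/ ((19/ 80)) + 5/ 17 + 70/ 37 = 876961802462352347/ 9822145092285645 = 89.28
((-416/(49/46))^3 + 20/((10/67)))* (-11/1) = 77080619247390/117649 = 655174453.22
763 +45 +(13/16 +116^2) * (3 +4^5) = 221135271/16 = 13820954.44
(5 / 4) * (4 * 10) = 50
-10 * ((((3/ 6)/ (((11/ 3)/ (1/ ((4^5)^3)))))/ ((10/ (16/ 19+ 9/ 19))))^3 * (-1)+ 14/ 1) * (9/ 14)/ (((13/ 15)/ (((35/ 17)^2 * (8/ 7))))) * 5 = -854398079708732603326639742069086332834375/ 339679744493725755629437620206725758976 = -2515.30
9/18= 0.50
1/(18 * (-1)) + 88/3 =527/18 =29.28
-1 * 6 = -6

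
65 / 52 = 5 / 4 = 1.25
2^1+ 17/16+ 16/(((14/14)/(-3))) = -719/16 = -44.94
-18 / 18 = -1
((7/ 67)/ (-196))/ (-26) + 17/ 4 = 207299/ 48776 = 4.25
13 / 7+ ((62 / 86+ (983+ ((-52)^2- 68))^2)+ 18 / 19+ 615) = 74906201106 / 5719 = 13097779.53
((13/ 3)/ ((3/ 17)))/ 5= 221/ 45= 4.91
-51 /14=-3.64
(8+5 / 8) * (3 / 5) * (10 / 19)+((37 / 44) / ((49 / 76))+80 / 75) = 3130439 / 614460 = 5.09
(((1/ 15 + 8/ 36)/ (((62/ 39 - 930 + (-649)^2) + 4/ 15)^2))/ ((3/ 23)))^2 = 63834549025/ 405981572865425697226812069175209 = 0.00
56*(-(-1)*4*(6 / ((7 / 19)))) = 3648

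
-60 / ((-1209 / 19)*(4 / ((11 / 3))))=1045 / 1209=0.86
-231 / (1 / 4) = -924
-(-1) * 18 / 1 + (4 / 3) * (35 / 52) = 737 / 39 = 18.90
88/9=9.78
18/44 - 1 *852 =-851.59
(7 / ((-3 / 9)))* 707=-14847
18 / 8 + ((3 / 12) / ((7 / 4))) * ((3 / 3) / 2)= 65 / 28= 2.32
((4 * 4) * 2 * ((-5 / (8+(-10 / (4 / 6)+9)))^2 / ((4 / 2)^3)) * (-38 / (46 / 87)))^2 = 3228271.50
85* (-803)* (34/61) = -2320670/61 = -38043.77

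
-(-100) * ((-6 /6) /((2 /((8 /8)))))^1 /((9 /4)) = -200 /9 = -22.22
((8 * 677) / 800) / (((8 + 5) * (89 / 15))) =2031 / 23140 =0.09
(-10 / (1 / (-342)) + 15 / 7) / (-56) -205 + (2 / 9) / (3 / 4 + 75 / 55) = -87277159 / 328104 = -266.00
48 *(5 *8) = 1920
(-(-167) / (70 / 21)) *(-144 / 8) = -4509 / 5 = -901.80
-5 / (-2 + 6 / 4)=10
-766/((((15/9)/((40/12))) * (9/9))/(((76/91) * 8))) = -931456/91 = -10235.78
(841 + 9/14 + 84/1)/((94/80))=787.78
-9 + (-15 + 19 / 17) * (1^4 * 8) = -120.06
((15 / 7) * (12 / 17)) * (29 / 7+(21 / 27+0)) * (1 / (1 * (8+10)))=3100 / 7497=0.41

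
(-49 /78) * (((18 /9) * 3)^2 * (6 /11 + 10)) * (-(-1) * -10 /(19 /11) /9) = 113680 /741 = 153.41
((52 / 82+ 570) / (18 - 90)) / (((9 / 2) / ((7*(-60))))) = 739.71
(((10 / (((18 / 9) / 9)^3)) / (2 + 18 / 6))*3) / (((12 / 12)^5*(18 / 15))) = 3645 / 8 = 455.62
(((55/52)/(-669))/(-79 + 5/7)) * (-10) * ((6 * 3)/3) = -1925/1588652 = -0.00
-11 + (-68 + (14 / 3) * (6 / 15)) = -1157 / 15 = -77.13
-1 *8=-8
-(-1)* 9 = 9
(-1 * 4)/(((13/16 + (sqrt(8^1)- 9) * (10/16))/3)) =3840 * sqrt(2)/5129 + 14784/5129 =3.94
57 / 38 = 3 / 2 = 1.50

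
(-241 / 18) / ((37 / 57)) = -4579 / 222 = -20.63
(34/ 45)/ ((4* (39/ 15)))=17/ 234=0.07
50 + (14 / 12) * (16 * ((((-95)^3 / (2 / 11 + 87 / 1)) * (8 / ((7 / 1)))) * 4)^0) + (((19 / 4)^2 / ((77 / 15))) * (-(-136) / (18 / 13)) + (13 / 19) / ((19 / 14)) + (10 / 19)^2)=167170001 / 333564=501.16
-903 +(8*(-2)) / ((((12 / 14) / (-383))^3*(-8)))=-19270484765 / 108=-178430414.49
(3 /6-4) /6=-7 /12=-0.58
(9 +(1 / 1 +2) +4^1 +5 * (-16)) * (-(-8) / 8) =-64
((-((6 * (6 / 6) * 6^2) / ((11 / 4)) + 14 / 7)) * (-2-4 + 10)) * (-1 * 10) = 35440 / 11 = 3221.82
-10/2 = -5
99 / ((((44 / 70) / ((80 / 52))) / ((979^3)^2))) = 2773362919307904381150 / 13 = 213335609177531106242.31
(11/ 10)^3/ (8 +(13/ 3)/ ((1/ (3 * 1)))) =1331/ 21000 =0.06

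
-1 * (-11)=11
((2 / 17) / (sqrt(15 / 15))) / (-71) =-2 / 1207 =-0.00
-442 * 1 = -442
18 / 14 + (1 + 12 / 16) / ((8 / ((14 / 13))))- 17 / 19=17333 / 27664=0.63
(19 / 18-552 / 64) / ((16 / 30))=-2725 / 192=-14.19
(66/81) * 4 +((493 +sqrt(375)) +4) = 5 * sqrt(15) +13507/27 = 519.62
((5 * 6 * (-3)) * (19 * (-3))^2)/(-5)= 58482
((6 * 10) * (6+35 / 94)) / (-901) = -17970 / 42347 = -0.42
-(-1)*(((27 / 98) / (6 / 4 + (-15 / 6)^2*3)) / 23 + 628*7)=14862878 / 3381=4396.00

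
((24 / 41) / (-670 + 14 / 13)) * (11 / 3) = -143 / 44567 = -0.00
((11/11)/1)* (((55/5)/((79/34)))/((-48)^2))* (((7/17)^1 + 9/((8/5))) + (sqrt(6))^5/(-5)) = 9031/728064 - 187* sqrt(6)/12640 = -0.02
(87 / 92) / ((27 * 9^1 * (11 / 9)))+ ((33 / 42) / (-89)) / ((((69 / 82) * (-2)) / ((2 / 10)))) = 120101 / 28371420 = 0.00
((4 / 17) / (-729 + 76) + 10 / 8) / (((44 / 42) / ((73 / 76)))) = 85064637 / 74243488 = 1.15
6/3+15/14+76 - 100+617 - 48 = 7673/14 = 548.07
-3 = -3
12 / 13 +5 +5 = 142 / 13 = 10.92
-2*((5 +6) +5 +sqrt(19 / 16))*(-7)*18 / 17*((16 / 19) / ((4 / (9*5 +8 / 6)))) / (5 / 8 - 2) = -5978112 / 3553 - 93408*sqrt(19) / 3553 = -1797.15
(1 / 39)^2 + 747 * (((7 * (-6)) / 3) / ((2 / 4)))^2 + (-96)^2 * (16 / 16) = 594864.00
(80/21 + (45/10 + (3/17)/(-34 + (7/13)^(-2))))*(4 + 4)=11834036/178143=66.43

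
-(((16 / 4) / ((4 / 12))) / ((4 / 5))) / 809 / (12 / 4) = -5 / 809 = -0.01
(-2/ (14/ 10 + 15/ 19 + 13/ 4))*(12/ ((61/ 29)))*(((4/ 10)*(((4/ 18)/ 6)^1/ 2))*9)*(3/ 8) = -2204/ 42029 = -0.05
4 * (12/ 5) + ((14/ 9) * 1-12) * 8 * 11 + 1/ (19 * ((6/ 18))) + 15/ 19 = -776822/ 855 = -908.56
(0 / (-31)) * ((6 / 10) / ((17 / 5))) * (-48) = 0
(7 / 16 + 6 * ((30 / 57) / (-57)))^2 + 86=2874017985 / 33362176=86.15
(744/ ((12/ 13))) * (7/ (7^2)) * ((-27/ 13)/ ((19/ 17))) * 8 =-227664/ 133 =-1711.76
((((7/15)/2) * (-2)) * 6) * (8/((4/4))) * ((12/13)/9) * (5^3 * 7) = -78400/39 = -2010.26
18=18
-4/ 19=-0.21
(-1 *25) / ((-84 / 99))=825 / 28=29.46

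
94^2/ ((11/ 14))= 123704/ 11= 11245.82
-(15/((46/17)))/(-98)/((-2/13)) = -3315/9016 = -0.37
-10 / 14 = -5 / 7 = -0.71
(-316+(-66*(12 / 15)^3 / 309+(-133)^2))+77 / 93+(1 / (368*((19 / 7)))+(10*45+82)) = 17905.72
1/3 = 0.33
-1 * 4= -4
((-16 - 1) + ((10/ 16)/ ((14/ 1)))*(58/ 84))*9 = -239469/ 1568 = -152.72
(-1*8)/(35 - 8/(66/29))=-264/1039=-0.25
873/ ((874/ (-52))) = -22698/ 437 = -51.94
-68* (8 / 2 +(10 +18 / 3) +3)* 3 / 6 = -782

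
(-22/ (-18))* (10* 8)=880/ 9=97.78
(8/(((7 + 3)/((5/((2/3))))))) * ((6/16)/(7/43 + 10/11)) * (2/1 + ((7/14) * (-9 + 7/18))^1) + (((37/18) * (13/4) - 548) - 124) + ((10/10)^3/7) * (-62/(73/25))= -8371615201/12435696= -673.19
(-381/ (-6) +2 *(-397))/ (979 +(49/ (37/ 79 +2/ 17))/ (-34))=-1149807/ 1537075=-0.75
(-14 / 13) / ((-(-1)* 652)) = -7 / 4238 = -0.00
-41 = -41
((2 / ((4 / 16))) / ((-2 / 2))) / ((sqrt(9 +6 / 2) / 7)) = -28 *sqrt(3) / 3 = -16.17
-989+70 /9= -8831 /9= -981.22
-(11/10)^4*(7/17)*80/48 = -102487/102000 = -1.00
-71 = -71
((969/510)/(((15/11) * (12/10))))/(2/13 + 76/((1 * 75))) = 13585/13656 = 0.99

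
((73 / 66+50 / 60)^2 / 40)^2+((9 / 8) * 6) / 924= 53617603 / 3320578800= 0.02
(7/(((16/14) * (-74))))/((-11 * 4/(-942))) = -23079/13024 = -1.77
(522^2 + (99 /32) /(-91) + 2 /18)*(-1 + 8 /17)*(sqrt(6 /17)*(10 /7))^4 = -80339205296250 /1073446283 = -74842.32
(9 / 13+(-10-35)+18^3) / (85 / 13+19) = 18810 / 83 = 226.63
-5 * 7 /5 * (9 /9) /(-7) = 1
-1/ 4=-0.25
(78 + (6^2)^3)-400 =46334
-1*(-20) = 20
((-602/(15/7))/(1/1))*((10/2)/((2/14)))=-29498/3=-9832.67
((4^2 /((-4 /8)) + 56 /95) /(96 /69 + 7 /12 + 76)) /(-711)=0.00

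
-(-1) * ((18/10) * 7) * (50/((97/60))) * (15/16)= 70875/194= 365.34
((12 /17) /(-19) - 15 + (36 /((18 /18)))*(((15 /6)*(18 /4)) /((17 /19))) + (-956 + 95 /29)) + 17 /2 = -9490911 /18734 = -506.61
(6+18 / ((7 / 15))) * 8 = 2496 / 7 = 356.57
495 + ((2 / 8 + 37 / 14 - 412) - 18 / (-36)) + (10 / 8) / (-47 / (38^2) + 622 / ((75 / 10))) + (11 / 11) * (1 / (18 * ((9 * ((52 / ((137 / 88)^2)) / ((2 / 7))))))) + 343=176051200286593055 / 409985824824576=429.41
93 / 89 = 1.04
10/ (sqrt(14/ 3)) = 5 * sqrt(42)/ 7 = 4.63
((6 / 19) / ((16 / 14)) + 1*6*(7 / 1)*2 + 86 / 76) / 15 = 6491 / 1140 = 5.69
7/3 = 2.33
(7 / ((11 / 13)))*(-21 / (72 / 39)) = -8281 / 88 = -94.10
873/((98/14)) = 873/7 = 124.71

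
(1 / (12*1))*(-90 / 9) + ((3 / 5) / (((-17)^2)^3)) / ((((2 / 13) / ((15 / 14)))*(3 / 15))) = -1689628075 / 2027555796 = -0.83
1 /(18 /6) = 0.33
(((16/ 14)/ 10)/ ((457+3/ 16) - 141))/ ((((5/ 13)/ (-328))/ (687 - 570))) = -31928832/ 885325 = -36.06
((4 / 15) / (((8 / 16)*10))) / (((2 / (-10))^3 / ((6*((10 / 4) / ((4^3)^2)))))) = -25 / 1024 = -0.02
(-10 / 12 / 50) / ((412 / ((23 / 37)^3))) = -12167 / 1252142160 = -0.00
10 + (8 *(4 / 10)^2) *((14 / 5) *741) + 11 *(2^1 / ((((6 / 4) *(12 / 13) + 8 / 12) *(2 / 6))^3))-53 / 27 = 18887733589 / 6912000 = 2732.60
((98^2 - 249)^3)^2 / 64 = 670290016633029292515625 / 64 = 10473281509891082695556.64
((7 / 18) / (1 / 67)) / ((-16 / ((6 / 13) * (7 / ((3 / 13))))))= -3283 / 144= -22.80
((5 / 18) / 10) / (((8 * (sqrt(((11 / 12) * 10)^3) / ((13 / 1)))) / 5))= 13 * sqrt(330) / 29040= 0.01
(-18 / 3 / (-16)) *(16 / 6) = 1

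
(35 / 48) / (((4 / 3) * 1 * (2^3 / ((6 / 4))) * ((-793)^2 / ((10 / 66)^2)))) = 875 / 233750719488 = 0.00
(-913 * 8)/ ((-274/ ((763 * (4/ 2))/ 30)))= 2786476/ 2055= 1355.95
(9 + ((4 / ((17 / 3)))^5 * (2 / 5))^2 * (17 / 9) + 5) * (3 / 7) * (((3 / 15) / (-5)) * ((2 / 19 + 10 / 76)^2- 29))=520764976141871019 / 74917890976979750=6.95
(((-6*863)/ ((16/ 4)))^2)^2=44929149932241/ 16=2808071870765.06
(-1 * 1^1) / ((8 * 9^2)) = -1 / 648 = -0.00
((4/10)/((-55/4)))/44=-2/3025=-0.00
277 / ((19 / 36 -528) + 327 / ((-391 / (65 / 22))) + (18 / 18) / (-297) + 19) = -128668716 / 237338749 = -0.54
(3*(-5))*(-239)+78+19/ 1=3682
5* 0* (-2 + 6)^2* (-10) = 0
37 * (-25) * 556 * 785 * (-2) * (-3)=-2422353000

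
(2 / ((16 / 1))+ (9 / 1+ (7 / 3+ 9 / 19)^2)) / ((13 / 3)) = 441977 / 112632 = 3.92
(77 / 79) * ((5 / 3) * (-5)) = -1925 / 237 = -8.12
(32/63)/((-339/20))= -640/21357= -0.03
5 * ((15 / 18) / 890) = 5 / 1068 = 0.00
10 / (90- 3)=10 / 87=0.11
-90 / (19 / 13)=-1170 / 19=-61.58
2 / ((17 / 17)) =2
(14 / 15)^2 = 196 / 225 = 0.87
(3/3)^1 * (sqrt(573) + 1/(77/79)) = 79/77 + sqrt(573) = 24.96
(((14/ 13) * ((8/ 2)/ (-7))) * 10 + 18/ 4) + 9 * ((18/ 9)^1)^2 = 34.35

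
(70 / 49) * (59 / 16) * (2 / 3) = 295 / 84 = 3.51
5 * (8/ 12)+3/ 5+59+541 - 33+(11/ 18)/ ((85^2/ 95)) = 2970037/ 5202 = 570.94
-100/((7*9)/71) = -7100/63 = -112.70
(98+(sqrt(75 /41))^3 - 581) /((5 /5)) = -483+375 *sqrt(123) /1681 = -480.53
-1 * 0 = 0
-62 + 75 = 13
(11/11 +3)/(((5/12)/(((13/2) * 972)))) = 303264/5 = 60652.80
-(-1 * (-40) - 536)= 496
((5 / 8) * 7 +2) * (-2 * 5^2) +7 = -1247 / 4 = -311.75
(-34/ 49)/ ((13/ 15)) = -510/ 637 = -0.80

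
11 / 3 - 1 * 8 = -13 / 3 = -4.33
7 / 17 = 0.41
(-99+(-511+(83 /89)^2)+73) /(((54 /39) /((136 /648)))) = -469259024 /5774409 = -81.27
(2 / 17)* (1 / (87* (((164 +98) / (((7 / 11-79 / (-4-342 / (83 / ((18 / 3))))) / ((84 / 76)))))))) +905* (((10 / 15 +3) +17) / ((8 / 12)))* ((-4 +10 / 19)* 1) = -65855288158296755 / 675756212208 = -97454.21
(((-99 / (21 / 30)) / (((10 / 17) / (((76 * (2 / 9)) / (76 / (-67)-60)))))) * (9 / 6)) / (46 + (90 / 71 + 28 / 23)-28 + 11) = 1166211849 / 368542720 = 3.16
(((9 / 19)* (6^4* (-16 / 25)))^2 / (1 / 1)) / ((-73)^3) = -34828517376 / 87771960625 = -0.40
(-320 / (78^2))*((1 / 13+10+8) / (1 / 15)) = -14.26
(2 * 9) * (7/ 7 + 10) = 198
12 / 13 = 0.92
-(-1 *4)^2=-16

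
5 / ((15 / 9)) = 3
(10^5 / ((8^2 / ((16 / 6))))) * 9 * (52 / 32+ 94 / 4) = 1884375 / 2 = 942187.50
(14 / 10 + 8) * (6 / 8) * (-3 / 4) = -423 / 80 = -5.29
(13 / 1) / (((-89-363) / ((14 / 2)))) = -91 / 452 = -0.20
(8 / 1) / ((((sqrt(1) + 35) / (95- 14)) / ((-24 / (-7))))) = 432 / 7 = 61.71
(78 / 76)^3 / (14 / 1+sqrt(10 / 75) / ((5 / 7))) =22244625 / 287693896-296595* sqrt(30) / 575387792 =0.07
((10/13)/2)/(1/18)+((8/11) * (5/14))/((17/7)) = 17090/2431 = 7.03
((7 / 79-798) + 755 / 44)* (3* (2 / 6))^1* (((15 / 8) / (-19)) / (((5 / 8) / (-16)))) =-1972.43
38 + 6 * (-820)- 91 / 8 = -39147 / 8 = -4893.38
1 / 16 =0.06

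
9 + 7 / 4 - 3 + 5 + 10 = 91 / 4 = 22.75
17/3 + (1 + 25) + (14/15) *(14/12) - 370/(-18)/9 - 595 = -226784/405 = -559.96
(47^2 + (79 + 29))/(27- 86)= -2317/59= -39.27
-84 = -84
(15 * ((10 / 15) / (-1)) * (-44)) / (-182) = -220 / 91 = -2.42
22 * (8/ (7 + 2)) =176/ 9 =19.56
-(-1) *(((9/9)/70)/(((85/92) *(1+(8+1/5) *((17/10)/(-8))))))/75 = -736/2650725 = -0.00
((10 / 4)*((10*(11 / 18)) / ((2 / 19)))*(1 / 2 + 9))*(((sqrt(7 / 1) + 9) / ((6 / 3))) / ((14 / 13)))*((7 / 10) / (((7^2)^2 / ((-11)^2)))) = 263.00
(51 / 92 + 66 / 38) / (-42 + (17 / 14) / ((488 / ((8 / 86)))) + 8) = -73535805 / 1091223523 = -0.07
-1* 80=-80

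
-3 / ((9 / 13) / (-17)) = 221 / 3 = 73.67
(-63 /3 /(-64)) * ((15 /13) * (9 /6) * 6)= 2835 /832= 3.41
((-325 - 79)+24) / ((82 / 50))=-9500 / 41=-231.71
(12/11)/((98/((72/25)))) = 0.03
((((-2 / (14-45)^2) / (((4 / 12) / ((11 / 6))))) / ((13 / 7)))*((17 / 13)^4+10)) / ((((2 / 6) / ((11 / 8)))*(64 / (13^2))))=-937961871 / 1080994304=-0.87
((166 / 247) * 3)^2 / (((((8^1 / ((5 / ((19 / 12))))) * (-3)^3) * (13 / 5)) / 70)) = -24111500 / 15069223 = -1.60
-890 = -890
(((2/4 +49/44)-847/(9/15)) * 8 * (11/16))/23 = -186127/552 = -337.19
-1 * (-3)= 3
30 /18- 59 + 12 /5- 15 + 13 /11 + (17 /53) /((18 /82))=-67.29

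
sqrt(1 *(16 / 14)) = 2 *sqrt(14) / 7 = 1.07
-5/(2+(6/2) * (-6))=5/16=0.31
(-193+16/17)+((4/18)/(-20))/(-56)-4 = -196.06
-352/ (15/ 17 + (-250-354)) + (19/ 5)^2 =3850933/ 256325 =15.02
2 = 2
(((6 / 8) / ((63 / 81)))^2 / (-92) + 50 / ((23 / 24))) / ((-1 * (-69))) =1254157 / 1658944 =0.76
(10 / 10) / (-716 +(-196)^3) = -1 / 7530252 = -0.00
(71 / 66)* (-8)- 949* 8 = -250820 / 33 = -7600.61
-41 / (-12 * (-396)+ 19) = -41 / 4771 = -0.01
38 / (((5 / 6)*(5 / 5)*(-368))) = -57 / 460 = -0.12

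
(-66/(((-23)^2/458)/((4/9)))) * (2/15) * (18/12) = -40304/7935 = -5.08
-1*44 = -44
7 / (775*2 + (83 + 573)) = 7 / 2206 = 0.00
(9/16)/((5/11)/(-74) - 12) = -0.05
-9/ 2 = -4.50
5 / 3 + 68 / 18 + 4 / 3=61 / 9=6.78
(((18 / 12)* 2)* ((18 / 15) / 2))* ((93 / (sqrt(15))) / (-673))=-279* sqrt(15) / 16825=-0.06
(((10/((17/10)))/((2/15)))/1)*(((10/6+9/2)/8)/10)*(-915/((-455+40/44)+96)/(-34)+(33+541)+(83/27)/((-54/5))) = 8634207761425/4425986448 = 1950.80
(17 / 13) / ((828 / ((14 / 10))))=119 / 53820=0.00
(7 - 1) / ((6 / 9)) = 9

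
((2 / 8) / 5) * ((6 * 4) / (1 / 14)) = 84 / 5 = 16.80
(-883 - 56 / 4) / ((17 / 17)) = -897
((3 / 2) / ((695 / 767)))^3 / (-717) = -4060958967 / 641862941000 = -0.01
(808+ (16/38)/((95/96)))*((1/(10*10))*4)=1459208/45125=32.34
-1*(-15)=15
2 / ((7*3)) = 2 / 21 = 0.10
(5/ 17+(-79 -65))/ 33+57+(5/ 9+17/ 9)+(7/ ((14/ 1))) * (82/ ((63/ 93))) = 115.61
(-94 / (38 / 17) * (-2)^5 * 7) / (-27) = -178976 / 513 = -348.88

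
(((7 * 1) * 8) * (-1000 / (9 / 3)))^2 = 348444444.44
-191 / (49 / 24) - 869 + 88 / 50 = -1176969 / 1225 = -960.79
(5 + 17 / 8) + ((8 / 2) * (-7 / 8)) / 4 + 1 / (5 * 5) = 629 / 100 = 6.29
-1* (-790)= 790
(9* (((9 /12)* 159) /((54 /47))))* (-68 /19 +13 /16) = -6284793 /2432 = -2584.21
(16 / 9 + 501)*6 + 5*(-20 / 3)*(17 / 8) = 17675 / 6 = 2945.83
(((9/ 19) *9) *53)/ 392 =4293/ 7448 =0.58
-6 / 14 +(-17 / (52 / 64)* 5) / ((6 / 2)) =-9637 / 273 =-35.30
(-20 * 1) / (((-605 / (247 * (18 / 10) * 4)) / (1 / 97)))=35568 / 58685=0.61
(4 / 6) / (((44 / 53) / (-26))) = -689 / 33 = -20.88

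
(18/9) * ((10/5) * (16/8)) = 8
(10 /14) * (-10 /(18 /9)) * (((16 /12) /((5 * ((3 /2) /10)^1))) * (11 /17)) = -4400 /1071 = -4.11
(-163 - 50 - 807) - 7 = -1027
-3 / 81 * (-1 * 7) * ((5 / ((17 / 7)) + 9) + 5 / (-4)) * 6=4669 / 306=15.26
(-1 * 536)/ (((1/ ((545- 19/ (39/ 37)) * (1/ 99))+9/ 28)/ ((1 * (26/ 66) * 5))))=-716031680/ 345411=-2072.98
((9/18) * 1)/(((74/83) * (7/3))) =249/1036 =0.24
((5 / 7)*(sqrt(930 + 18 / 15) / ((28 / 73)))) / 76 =73*sqrt(1455) / 3724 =0.75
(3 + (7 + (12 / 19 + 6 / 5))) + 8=1884 / 95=19.83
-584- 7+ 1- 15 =-605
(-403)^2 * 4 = 649636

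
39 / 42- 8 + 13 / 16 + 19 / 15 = -8387 / 1680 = -4.99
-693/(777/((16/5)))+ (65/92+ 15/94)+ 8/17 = -20634679/13598980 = -1.52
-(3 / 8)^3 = -27 / 512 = -0.05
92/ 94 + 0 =46/ 47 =0.98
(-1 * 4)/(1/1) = -4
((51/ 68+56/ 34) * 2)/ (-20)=-0.24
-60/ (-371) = 60/ 371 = 0.16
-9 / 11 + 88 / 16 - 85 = -1767 / 22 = -80.32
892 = 892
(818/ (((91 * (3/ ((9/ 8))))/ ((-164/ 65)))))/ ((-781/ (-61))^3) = -11418733167/ 2817784985015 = -0.00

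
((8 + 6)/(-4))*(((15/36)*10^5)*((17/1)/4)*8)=-14875000/3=-4958333.33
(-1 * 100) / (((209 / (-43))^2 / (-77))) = 1294300 / 3971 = 325.94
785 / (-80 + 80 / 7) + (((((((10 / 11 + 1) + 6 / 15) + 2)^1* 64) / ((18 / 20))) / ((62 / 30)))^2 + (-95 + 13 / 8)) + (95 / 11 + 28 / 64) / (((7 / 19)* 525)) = 99729901545177 / 4558215200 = 21879.16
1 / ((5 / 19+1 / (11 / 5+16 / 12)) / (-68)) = -34238 / 275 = -124.50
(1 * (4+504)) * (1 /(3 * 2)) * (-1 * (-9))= 762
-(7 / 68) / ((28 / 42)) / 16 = -21 / 2176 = -0.01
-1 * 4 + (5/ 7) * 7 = 1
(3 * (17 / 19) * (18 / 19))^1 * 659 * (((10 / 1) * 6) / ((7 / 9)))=326679480 / 2527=129275.62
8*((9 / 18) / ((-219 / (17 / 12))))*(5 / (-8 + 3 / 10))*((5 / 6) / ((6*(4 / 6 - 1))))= -2125 / 303534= -0.01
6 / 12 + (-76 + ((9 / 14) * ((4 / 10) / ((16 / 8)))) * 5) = -74.86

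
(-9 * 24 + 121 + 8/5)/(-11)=467/55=8.49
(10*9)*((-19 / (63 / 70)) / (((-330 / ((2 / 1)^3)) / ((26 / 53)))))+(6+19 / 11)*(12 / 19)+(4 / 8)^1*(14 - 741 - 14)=-22798051 / 66462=-343.02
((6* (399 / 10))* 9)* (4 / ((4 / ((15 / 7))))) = 4617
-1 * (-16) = 16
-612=-612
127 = 127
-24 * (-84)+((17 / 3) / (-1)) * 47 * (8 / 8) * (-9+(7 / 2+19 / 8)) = 68359 / 24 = 2848.29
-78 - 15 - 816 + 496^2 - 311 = 244796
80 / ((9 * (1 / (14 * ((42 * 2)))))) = 31360 / 3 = 10453.33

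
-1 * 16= -16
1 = 1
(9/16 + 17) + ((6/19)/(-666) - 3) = 491381/33744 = 14.56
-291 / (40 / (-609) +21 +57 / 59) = -10455921 / 786904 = -13.29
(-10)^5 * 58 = -5800000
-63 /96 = -21 /32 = -0.66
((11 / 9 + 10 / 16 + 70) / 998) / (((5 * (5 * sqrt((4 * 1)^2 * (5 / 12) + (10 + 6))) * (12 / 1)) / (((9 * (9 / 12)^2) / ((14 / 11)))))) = 24387 * sqrt(51) / 868659200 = 0.00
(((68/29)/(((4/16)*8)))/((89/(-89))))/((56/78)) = -663/406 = -1.63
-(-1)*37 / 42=37 / 42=0.88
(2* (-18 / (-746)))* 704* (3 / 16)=2376 / 373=6.37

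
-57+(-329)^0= -56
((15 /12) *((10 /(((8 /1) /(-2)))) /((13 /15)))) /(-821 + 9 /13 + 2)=125 /28368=0.00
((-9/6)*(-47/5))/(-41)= -141/410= -0.34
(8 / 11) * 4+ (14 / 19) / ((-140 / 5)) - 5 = -885 / 418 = -2.12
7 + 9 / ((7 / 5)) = 13.43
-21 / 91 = -3 / 13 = -0.23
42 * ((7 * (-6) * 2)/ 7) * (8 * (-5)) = 20160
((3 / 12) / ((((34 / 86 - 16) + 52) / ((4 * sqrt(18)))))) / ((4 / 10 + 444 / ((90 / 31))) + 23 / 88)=792 * sqrt(2) / 1475795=0.00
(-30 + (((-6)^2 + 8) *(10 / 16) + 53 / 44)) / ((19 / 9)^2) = -243 / 836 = -0.29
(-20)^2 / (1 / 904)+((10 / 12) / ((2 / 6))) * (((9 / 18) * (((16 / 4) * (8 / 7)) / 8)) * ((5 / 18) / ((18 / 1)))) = 820108825 / 2268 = 361600.01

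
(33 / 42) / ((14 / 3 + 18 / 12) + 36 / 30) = 0.11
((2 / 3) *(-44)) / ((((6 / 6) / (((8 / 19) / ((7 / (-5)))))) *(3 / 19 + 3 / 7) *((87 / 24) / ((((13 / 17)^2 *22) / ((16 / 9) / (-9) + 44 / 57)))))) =13242240 / 142477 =92.94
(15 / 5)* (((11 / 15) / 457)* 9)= 99 / 2285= 0.04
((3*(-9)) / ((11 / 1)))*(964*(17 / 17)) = -26028 / 11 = -2366.18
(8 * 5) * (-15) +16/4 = -596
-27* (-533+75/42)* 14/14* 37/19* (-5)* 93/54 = -127953585/532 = -240514.26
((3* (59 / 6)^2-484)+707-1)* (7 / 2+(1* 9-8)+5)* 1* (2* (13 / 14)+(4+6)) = 9690665 / 168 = 57682.53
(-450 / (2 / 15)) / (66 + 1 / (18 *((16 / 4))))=-243000 / 4753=-51.13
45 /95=9 /19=0.47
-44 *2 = -88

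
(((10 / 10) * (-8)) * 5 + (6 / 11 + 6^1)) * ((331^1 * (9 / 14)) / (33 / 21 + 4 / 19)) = -3471528 / 869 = -3994.85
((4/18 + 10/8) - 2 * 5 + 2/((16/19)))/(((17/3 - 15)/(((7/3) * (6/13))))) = 443/624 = 0.71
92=92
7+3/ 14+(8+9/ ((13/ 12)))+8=5737/ 182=31.52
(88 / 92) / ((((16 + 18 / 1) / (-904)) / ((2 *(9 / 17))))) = -178992 / 6647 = -26.93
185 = 185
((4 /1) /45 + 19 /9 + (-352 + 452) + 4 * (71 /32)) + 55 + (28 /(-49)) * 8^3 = -35419 /280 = -126.50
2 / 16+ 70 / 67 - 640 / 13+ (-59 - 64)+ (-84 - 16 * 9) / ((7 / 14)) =-4369361 / 6968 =-627.06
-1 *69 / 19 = -69 / 19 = -3.63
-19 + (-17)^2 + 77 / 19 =5207 / 19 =274.05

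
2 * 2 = 4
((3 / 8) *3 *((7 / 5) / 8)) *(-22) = -693 / 160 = -4.33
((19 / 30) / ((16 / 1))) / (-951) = -19 / 456480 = -0.00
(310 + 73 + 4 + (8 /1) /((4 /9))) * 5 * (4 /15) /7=540 /7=77.14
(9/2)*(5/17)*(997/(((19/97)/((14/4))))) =30463335/1292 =23578.43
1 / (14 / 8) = 4 / 7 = 0.57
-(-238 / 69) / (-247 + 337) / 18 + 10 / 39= 187847 / 726570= 0.26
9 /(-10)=-9 /10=-0.90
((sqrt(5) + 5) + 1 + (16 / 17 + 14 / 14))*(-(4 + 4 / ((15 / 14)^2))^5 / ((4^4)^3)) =-13225450646101 / 1189728000000000 - 13225450646101*sqrt(5) / 9447840000000000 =-0.01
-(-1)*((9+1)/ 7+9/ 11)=173/ 77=2.25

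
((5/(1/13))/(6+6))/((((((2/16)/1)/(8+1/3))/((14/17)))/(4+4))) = 364000/153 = 2379.08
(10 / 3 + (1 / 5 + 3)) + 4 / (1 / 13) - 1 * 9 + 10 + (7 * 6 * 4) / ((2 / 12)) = 1067.53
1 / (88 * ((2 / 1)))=1 / 176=0.01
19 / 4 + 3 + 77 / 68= 151 / 17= 8.88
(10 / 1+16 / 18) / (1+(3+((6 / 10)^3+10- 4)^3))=191406250 / 4292189397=0.04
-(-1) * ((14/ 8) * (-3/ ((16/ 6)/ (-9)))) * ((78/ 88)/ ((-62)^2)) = 22113/ 5412352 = 0.00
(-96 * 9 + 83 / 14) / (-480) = 12013 / 6720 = 1.79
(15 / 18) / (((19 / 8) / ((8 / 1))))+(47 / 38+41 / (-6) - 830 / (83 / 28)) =-5373 / 19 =-282.79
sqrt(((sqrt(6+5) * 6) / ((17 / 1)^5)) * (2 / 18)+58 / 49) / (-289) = -sqrt(4998 * sqrt(11)+12599811018) / 29816997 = -0.00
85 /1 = 85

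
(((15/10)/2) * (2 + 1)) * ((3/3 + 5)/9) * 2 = 3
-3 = -3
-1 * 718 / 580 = -359 / 290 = -1.24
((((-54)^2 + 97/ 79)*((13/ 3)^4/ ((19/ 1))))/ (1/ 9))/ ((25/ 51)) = 111897342557/ 112575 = 993980.39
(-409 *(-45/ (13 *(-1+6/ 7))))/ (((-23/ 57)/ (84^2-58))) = 51390477810/ 299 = 171874507.73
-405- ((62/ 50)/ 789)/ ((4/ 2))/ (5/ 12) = -13314437/ 32875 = -405.00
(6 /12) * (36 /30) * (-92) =-276 /5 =-55.20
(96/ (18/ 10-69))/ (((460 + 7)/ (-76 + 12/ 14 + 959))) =-2.70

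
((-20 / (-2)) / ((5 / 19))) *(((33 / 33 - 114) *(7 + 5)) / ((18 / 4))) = -34352 / 3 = -11450.67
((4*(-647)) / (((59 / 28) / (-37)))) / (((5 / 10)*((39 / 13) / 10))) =53623360 / 177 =302956.84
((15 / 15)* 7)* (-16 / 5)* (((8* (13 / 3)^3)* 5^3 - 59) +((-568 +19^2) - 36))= -245150752 / 135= -1815931.50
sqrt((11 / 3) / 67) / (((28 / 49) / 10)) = 35 * sqrt(2211) / 402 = 4.09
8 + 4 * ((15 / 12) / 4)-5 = 17 / 4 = 4.25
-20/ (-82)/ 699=10/ 28659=0.00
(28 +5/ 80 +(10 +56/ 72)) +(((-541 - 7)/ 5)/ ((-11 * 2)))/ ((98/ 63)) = 2330857/ 55440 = 42.04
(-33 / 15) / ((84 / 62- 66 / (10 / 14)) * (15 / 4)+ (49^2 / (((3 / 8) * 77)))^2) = -371349 / 1109448200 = -0.00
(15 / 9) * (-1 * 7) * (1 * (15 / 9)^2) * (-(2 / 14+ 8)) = 2375 / 9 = 263.89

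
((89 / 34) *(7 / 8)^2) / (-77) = -623 / 23936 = -0.03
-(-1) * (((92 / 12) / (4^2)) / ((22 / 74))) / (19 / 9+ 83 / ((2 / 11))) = 2553 / 726440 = 0.00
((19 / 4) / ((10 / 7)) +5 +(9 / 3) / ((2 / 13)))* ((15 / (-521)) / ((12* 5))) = -1113 / 83360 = -0.01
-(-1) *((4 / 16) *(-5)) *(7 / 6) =-35 / 24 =-1.46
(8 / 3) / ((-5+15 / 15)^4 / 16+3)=0.14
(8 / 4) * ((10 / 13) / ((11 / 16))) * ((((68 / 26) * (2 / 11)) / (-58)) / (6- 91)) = 128 / 593021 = 0.00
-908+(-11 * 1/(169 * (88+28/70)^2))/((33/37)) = -89936990509/99049548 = -908.00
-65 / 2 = -32.50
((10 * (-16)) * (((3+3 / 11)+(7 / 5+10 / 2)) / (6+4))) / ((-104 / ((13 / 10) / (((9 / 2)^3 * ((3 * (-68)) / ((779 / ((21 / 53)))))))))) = -6275624 / 30672675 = -0.20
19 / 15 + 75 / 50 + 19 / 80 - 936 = -933.00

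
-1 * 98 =-98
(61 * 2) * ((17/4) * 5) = 5185/2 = 2592.50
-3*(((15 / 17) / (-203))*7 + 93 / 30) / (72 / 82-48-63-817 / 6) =5584077 / 149346955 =0.04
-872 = -872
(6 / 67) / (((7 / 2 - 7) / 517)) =-6204 / 469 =-13.23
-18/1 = -18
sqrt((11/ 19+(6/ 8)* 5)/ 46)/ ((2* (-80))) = -0.00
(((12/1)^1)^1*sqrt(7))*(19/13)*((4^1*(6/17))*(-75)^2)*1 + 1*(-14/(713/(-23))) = 14/31 + 30780000*sqrt(7)/221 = 368490.16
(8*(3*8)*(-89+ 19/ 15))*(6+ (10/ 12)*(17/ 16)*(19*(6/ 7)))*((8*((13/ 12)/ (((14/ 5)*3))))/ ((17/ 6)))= -44715424/ 357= -125253.29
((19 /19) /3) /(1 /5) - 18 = -49 /3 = -16.33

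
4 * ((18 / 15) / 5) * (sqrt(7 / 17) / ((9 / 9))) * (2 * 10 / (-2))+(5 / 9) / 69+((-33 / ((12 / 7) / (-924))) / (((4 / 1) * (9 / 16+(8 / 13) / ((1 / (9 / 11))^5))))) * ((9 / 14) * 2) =13214888911927 / 1821685491-48 * sqrt(119) / 85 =7248.05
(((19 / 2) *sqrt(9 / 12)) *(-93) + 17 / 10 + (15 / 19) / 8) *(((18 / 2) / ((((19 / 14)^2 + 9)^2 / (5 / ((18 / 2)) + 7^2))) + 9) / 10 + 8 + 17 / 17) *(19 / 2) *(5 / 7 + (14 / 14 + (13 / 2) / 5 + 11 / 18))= -270248.40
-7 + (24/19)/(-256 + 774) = -7.00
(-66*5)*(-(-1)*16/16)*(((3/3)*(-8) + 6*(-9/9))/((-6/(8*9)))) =-55440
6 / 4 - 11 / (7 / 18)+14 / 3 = -929 / 42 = -22.12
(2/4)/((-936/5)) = -5/1872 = -0.00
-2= -2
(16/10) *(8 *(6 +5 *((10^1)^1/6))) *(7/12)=4816/45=107.02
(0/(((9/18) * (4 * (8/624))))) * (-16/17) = 0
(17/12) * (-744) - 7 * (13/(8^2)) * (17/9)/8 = -4858379/4608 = -1054.34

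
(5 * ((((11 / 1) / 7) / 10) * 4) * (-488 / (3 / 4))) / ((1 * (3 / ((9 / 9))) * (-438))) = 1.56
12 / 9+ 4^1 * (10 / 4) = 34 / 3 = 11.33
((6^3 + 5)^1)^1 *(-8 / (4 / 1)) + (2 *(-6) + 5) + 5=-444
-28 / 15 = -1.87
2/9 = 0.22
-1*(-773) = 773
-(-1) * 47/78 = 47/78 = 0.60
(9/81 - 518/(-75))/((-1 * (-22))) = 1579/4950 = 0.32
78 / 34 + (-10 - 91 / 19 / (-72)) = -7.64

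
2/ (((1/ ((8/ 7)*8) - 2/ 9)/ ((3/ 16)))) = -216/ 65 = -3.32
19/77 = 0.25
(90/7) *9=810/7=115.71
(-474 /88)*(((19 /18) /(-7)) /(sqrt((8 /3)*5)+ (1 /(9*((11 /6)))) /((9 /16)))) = -13509 /2056418+ 1337391*sqrt(30) /32902688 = 0.22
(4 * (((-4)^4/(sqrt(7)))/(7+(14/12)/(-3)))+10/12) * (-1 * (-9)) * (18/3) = 45+995328 * sqrt(7)/833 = 3206.33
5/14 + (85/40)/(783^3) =9600973859/26882726472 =0.36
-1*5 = -5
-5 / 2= -2.50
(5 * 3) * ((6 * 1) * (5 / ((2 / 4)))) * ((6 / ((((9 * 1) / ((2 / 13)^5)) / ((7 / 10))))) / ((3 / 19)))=85120 / 371293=0.23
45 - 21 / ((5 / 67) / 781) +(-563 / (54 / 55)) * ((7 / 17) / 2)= -219846.46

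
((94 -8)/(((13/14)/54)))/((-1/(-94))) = 6111504/13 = 470115.69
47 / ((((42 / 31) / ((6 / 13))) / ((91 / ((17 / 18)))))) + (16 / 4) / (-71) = 1861978 / 1207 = 1542.65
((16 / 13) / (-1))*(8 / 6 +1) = -112 / 39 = -2.87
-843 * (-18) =15174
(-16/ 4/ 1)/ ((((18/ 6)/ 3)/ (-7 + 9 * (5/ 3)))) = -32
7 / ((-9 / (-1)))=7 / 9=0.78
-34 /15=-2.27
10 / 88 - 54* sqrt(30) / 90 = 5 / 44 - 3* sqrt(30) / 5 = -3.17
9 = 9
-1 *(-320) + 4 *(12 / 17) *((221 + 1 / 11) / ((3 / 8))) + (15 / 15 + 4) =372071 / 187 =1989.68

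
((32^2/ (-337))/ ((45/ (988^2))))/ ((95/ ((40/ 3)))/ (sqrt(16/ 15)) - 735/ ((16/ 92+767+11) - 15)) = -20805474324248526848* sqrt(15)/ 8269416283258425 - 6749441175414898688/ 4961649769955055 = -11104.57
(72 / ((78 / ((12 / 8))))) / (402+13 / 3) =54 / 15847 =0.00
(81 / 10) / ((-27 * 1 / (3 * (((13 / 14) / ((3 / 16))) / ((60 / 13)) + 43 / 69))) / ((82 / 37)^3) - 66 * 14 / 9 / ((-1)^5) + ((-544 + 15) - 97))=-823255004268 / 53239269046175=-0.02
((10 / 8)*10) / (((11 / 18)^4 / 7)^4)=3644703927036534981427200 / 45949729863572161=79319376.59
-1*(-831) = 831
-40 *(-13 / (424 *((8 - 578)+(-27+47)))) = -13 / 5830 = -0.00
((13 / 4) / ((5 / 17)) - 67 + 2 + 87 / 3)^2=249001 / 400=622.50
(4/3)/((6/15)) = 10/3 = 3.33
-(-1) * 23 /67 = 0.34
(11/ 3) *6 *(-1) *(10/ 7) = -220/ 7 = -31.43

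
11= 11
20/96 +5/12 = 5/8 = 0.62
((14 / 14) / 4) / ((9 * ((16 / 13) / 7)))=91 / 576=0.16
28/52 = 7/13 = 0.54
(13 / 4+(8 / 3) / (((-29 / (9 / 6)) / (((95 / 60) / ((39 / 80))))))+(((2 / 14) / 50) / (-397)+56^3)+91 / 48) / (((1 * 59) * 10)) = 662381350489231 / 2225278692000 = 297.66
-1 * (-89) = 89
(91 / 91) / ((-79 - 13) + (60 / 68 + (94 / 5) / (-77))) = -0.01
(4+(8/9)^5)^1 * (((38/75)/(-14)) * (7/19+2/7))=-7799956/72335025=-0.11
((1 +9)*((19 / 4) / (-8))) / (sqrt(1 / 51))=-95*sqrt(51) / 16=-42.40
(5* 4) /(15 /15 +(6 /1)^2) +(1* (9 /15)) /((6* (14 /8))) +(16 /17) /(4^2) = 14453 /22015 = 0.66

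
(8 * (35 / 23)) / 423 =280 / 9729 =0.03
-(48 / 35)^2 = -2304 / 1225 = -1.88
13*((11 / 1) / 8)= 143 / 8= 17.88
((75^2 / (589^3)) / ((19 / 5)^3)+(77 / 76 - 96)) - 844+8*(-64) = -1450.99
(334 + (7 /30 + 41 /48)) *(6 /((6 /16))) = 5361.40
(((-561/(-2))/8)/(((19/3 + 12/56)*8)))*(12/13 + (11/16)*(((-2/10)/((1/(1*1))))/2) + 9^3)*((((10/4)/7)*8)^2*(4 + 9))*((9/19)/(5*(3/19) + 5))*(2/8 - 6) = -6868521441/281600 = -24391.06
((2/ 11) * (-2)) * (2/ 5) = -8/ 55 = -0.15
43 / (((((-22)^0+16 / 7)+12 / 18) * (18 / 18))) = 903 / 83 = 10.88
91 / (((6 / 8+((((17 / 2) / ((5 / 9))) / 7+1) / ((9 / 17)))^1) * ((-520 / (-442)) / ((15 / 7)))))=208845 / 8527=24.49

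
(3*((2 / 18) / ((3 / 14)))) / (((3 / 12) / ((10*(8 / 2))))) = 2240 / 9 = 248.89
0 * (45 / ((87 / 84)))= 0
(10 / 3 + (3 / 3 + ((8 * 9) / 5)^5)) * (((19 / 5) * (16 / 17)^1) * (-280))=-98820804901504 / 159375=-620052109.19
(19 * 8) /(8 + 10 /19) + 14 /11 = 17018 /891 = 19.10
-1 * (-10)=10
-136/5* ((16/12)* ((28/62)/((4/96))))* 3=-182784/155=-1179.25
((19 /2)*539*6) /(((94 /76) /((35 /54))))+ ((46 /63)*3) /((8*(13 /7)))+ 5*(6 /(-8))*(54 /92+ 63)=16049034433 /1011816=15861.61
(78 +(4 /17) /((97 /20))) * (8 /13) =1029616 /21437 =48.03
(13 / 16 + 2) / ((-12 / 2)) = -15 / 32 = -0.47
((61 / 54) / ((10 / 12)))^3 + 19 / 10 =4.39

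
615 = 615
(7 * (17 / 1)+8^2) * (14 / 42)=61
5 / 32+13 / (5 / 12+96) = 829 / 2848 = 0.29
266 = 266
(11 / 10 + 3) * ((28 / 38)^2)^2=787528 / 651605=1.21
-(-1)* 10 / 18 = 5 / 9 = 0.56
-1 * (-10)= 10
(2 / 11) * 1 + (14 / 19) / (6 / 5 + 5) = 1948 / 6479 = 0.30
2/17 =0.12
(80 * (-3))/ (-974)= 120/ 487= 0.25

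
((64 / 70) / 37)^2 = 1024 / 1677025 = 0.00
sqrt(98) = 9.90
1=1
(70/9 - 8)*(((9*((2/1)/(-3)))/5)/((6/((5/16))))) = 1/72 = 0.01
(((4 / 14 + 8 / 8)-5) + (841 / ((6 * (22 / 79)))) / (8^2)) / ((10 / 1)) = 49085 / 118272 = 0.42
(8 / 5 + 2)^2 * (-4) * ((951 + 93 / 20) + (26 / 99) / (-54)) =-204355156 / 4125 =-49540.64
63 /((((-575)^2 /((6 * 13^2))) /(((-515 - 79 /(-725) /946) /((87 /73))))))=-274527837494001 /3288007765625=-83.49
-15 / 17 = -0.88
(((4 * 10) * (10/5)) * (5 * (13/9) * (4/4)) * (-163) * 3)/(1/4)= -3390400/3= -1130133.33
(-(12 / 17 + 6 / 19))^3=-35937000 / 33698267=-1.07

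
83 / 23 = 3.61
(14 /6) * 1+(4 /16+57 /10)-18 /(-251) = 125827 /15060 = 8.36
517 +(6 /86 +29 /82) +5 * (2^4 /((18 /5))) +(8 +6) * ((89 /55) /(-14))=939056999 /1745370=538.03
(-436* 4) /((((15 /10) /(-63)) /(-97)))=-7105056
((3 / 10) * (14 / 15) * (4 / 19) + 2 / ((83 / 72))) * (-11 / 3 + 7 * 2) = 2192444 / 118275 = 18.54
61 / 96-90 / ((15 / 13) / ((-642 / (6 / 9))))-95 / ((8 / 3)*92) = 41463065 / 552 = 75114.25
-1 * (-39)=39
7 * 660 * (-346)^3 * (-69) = 13204421002080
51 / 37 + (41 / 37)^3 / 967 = 67583894 / 48981451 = 1.38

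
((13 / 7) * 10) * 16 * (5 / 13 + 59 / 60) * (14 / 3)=17072 / 9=1896.89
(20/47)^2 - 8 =-17272/2209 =-7.82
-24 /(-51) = 8 /17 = 0.47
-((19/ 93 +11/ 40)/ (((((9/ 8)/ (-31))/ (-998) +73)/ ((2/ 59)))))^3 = -45074990138557748032/ 4088327778952289522061887179125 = -0.00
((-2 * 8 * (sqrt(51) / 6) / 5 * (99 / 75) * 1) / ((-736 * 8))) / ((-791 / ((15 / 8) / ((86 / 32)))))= -33 * sqrt(51) / 312919600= -0.00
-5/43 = -0.12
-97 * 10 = -970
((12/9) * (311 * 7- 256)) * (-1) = -7684/3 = -2561.33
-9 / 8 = -1.12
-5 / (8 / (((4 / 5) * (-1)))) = 1 / 2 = 0.50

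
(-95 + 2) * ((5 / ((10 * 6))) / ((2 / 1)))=-31 / 8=-3.88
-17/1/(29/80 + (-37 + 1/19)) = 25840/55609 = 0.46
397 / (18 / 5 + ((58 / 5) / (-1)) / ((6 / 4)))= -5955 / 62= -96.05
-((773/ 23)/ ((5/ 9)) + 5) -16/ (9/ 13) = -91708/ 1035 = -88.61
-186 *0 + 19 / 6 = 19 / 6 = 3.17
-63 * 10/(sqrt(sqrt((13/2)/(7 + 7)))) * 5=-3150 * 13^(3/4) * sqrt(2) * 7^(1/4)/13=-3816.05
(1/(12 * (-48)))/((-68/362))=181/19584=0.01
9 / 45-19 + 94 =376 / 5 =75.20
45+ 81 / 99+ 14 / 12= 3101 / 66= 46.98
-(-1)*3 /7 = 3 /7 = 0.43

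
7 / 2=3.50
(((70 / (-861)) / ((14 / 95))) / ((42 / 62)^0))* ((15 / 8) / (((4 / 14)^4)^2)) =-1955914625 / 83968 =-23293.57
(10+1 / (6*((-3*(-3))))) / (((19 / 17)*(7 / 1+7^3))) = 9197 / 359100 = 0.03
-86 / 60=-43 / 30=-1.43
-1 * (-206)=206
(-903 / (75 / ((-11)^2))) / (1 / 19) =-691999 / 25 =-27679.96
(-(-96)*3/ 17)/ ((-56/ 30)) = -1080/ 119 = -9.08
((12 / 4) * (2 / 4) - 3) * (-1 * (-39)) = -117 / 2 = -58.50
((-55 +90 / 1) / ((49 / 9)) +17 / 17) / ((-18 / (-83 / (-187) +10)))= -806 / 187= -4.31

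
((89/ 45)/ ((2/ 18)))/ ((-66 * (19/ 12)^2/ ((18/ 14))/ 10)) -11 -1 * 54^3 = -4377371023/ 27797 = -157476.38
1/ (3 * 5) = 0.07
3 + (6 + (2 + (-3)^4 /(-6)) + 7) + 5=19 /2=9.50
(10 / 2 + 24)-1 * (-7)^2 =-20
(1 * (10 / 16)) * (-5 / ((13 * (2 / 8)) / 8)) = -7.69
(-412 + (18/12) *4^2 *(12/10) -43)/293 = -2131/1465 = -1.45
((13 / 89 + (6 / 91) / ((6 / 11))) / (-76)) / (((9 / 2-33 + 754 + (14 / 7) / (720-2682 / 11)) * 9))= -314571 / 584777191271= -0.00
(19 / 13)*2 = 38 / 13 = 2.92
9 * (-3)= -27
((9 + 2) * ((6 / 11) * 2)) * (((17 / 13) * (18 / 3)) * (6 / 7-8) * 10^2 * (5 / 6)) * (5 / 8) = -3187500 / 91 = -35027.47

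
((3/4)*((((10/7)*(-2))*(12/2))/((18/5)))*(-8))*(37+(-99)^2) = 1967600/7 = 281085.71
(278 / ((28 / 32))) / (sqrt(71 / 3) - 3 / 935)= 4678740 / 108622409 + 486069100 * sqrt(213) / 108622409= 65.35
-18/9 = -2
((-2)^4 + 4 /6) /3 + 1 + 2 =77 /9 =8.56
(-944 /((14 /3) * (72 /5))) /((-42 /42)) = 295 /21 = 14.05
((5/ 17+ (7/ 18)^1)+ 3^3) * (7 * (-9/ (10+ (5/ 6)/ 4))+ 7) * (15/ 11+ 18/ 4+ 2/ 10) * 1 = 163854553/ 1178100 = 139.08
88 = 88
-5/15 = -1/3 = -0.33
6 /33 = 2 /11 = 0.18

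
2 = 2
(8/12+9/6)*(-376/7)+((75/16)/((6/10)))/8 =-310207/2688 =-115.40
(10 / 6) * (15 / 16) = 25 / 16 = 1.56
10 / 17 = 0.59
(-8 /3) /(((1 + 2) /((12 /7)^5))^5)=-10468720619376572066955264 /1341068619663964900807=-7806.25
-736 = -736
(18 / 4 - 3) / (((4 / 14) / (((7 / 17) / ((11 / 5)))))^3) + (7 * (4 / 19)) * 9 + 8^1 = 43107657317 / 1987917712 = 21.68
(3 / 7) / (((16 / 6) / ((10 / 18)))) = 5 / 56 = 0.09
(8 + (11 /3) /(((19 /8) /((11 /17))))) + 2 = 10658 /969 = 11.00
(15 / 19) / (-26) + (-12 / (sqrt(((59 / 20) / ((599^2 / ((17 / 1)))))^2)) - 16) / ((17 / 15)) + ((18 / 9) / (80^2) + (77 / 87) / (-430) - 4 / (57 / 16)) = -3820131680100650503 / 50417870006400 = -75769.40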